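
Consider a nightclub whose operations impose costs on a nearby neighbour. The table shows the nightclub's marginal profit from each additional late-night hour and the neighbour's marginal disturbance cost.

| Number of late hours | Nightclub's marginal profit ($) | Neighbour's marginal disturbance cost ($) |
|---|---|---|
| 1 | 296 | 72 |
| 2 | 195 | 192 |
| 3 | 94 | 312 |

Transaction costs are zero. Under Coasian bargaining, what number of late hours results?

Bargaining reaches the level where marginal profit last exceeds marginal disturbance cost.
That holds through level 2 (195 ≥ 192) but not at 3 (94 < 312).

2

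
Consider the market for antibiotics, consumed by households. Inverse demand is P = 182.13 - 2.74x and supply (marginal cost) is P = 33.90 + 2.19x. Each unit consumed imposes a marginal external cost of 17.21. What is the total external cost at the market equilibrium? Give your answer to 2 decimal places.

517.45

Market equilibrium (private): 33.90 + 2.19x = 182.13 - 2.74x → x_m = 30.0669.
Total external cost = MEC × x_m = 17.21 × 30.0669 = 517.4513.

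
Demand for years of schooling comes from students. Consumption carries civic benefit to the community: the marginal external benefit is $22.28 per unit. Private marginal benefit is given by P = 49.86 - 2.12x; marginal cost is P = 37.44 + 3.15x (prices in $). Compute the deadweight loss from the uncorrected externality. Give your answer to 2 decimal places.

DWL = $47.10

Market equilibrium (private): 37.44 + 3.15x = 49.86 - 2.12x → x_m = 2.3567.
Social marginal benefit = demand + MEB = 72.14 - 2.12x.
Set SMB = MC: 72.14 - 2.12x = 37.44 + 3.15x → x* = 6.5844.
Height of the DWL triangle at x_m is SMB(x_m) − MC(x_m) = MEB(x_m) = 22.2800.
DWL = ½ × 4.2277 × 22.2800 = 47.0966.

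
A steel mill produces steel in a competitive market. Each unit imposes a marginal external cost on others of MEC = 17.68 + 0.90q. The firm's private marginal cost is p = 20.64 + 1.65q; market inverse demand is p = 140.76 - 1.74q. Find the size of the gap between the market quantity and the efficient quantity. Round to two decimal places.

11.55 units

Market equilibrium (private): 20.64 + 1.65q = 140.76 - 1.74q → q_m = 35.4336.
Social marginal cost = private MC + MEC = 38.32 + 2.55q.
Set SMC = demand: 38.32 + 2.55q = 140.76 - 1.74q → q* = 23.8788.
Gap = |35.4336 − 23.8788| = 11.5548.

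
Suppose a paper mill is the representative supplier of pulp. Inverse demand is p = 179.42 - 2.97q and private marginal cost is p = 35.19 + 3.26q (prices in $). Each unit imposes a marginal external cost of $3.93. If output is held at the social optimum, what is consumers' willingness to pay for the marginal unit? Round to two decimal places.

Social marginal cost = private MC + MEC = 39.12 + 3.26q.
Set SMC = demand: 39.12 + 3.26q = 179.42 - 2.97q → q* = 22.5201.
Consumer price on the demand curve at q*: 179.42 − 2.97×22.5201 = 112.5353.

P = $112.54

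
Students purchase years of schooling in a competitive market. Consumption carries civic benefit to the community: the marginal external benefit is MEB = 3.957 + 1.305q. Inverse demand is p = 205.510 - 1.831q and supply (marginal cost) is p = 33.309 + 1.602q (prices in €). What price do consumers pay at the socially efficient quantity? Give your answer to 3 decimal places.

Social marginal benefit = demand + MEB = 209.467 - 0.526q.
Set SMB = MC: 209.467 - 0.526q = 33.309 + 1.602q → q* = 82.7810.
Consumer price on the demand curve at q*: 205.510 − 1.831×82.7810 = 53.9380.

P = €53.938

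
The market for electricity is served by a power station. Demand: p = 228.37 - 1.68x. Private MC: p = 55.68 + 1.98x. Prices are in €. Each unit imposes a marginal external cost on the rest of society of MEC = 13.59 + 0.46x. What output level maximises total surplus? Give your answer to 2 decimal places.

x* = 38.62

Social marginal cost = private MC + MEC = 69.27 + 2.44x.
Set SMC = demand: 69.27 + 2.44x = 228.37 - 1.68x → x* = 38.6165.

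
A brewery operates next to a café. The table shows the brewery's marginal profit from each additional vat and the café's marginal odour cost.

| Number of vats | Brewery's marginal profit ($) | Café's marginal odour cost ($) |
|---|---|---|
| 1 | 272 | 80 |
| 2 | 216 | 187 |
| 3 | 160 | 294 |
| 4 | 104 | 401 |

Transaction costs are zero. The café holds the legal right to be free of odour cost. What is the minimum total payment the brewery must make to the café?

Efficient level: marginal profit ≥ marginal odour cost through level 2, so k* = 2.
With the café holding the right, the brewery must at least compensate total damage at k*: 80 + 187 = 267.

$267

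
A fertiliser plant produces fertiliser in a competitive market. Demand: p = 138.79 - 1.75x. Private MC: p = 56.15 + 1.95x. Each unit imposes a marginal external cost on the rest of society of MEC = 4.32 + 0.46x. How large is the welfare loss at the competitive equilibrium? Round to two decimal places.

DWL = 25.60

Market equilibrium (private): 56.15 + 1.95x = 138.79 - 1.75x → x_m = 22.3351.
Social marginal cost = private MC + MEC = 60.47 + 2.41x.
Set SMC = demand: 60.47 + 2.41x = 138.79 - 1.75x → x* = 18.8269.
Height of the DWL triangle at x_m is SMC(x_m) − demand(x_m) = MEC(x_m) = 14.5942.
DWL = ½ × 3.5082 × 14.5942 = 25.5997.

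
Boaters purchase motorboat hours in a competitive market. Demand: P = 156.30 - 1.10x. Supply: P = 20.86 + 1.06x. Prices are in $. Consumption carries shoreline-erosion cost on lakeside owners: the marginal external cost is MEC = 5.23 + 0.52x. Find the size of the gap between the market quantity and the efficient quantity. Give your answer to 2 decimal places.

14.12 units

Market equilibrium (private): 20.86 + 1.06x = 156.30 - 1.10x → x_m = 62.7037.
Social marginal benefit = demand − MEC = 151.07 - 1.62x.
Set SMB = MC: 151.07 - 1.62x = 20.86 + 1.06x → x* = 48.5858.
Gap = |62.7037 − 48.5858| = 14.1179.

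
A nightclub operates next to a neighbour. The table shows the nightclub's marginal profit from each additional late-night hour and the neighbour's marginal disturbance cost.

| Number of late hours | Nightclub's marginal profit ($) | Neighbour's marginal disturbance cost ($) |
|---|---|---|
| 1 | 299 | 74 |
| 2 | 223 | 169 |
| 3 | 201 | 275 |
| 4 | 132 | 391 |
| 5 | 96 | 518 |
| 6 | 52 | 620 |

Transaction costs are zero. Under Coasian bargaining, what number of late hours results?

Bargaining reaches the level where marginal profit last exceeds marginal disturbance cost.
That holds through level 2 (223 ≥ 169) but not at 3 (201 < 275).

2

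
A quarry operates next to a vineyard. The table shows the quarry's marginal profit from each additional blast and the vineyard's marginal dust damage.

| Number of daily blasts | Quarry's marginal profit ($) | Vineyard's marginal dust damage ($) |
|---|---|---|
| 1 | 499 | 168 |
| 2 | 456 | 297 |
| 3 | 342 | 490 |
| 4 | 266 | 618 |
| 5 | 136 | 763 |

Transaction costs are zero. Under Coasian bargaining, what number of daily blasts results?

Bargaining reaches the level where marginal profit last exceeds marginal dust damage.
That holds through level 2 (456 ≥ 297) but not at 3 (342 < 490).

2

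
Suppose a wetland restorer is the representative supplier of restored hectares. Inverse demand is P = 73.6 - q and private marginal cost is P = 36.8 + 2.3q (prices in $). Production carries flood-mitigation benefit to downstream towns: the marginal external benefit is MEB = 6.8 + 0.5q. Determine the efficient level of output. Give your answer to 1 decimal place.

q* = 15.6

Social marginal cost = private MC − MEB = 30.0 + 1.8q.
Set SMC = demand: 30.0 + 1.8q = 73.6 - q → q* = 15.5714.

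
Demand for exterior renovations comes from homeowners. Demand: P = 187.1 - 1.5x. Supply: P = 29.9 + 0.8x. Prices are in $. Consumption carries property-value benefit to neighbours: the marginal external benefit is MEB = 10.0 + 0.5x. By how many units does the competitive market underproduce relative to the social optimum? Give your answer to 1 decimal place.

Market equilibrium (private): 29.9 + 0.8x = 187.1 - 1.5x → x_m = 68.3478.
Social marginal benefit = demand + MEB = 197.1 - x.
Set SMB = MC: 197.1 - x = 29.9 + 0.8x → x* = 92.8889.
Gap = |68.3478 − 92.8889| = 24.5411.

24.5 units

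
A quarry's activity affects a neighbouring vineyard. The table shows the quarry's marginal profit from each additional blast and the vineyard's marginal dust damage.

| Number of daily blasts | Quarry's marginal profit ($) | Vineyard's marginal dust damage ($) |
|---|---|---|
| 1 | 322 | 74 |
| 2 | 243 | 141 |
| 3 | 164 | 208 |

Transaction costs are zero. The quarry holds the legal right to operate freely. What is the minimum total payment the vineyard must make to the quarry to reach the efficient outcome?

$164

Left alone the quarry would choose level 3 (marginal profit stays positive).
Efficient level: k* = 2 (marginal profit ≥ marginal dust damage through 2).
The vineyard must at least cover the quarry's forgone profit from cutting 3→2: 164 = 164.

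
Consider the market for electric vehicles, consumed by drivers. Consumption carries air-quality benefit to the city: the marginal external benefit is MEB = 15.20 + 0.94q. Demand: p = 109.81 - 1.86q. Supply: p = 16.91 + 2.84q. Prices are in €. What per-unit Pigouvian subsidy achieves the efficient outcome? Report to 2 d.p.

subsidy = €42.23 per unit

Social marginal benefit = demand + MEB = 125.01 - 0.92q.
Set SMB = MC: 125.01 - 0.92q = 16.91 + 2.84q → q* = 28.7500.
The Pigouvian subsidy equals MEB at q*: 15.20 + 0.94×28.7500 = 42.2250.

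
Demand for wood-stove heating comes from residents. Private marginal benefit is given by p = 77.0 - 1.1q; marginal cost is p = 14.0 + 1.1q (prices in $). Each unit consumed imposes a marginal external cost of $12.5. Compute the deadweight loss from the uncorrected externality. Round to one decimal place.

Market equilibrium (private): 14.0 + 1.1q = 77.0 - 1.1q → q_m = 28.6364.
Social marginal benefit = demand − MEC = 64.5 - 1.1q.
Set SMB = MC: 64.5 - 1.1q = 14.0 + 1.1q → q* = 22.9545.
Between q* and q_m the wedge MC − SMB runs linearly from 0 to MEC(q_m), so the loss is a triangle.
DWL = ½ × 5.6819 × 12.5000 = 35.5119.

DWL = $35.5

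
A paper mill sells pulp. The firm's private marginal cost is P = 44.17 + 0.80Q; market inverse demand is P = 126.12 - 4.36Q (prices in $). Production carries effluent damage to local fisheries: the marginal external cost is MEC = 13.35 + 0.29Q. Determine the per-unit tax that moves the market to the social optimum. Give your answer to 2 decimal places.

tax = $17.00 per unit

Social marginal cost = private MC + MEC = 57.52 + 1.09Q.
Set SMC = demand: 57.52 + 1.09Q = 126.12 - 4.36Q → Q* = 12.5872.
The Pigouvian tax equals MEC at Q*: 13.35 + 0.29×12.5872 = 17.0003.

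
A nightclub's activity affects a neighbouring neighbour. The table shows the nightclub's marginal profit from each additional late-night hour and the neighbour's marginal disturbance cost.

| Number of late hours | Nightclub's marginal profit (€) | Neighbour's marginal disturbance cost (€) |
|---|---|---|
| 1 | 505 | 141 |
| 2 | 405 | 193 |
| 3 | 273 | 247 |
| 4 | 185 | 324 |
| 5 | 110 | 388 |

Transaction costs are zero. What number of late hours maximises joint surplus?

Bargaining reaches the level where marginal profit last exceeds marginal disturbance cost.
That holds through level 3 (273 ≥ 247) but not at 4 (185 < 324).

3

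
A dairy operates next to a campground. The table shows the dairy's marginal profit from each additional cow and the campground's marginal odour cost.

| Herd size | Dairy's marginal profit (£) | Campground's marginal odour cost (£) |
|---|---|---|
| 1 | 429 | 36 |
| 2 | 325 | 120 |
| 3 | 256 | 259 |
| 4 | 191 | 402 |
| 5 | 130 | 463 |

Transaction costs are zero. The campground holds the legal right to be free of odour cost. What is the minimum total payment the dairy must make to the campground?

£156

Efficient level: marginal profit ≥ marginal odour cost through level 2, so k* = 2.
With the campground holding the right, the dairy must at least compensate total damage at k*: 36 + 120 = 156.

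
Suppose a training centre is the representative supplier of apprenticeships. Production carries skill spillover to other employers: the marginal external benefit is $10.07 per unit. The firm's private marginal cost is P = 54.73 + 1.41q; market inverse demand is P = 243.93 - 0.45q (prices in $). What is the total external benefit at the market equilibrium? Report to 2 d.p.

Market equilibrium (private): 54.73 + 1.41q = 243.93 - 0.45q → q_m = 101.7204.
Total external benefit = MEB × q_m = 10.07 × 101.7204 = 1024.3244.

$1024.32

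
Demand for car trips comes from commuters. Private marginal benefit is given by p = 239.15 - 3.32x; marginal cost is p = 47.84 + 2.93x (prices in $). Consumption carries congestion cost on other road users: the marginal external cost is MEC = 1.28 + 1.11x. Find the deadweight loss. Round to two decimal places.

DWL = $84.45

Market equilibrium (private): 47.84 + 2.93x = 239.15 - 3.32x → x_m = 30.6096.
Social marginal benefit = demand − MEC = 237.87 - 4.43x.
Set SMB = MC: 237.87 - 4.43x = 47.84 + 2.93x → x* = 25.8193.
Between x* and x_m the wedge MC − SMB runs linearly from 0 to MEC(x_m), so the loss is a triangle.
DWL = ½ × 4.7903 × 35.2567 = 84.4451.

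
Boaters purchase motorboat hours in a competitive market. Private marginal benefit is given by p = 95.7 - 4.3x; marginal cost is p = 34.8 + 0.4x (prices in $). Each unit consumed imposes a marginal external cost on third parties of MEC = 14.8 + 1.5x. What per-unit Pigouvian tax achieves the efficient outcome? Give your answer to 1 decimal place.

Social marginal benefit = demand − MEC = 80.9 - 5.8x.
Set SMB = MC: 80.9 - 5.8x = 34.8 + 0.4x → x* = 7.4355.
The Pigouvian tax equals MEC at x*: 14.8 + 1.5×7.4355 = 25.9533.

tax = $26.0 per unit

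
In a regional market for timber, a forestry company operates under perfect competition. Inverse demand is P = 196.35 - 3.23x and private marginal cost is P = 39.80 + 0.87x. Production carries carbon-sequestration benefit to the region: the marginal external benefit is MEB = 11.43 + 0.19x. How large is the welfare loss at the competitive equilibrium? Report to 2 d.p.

Market equilibrium (private): 39.80 + 0.87x = 196.35 - 3.23x → x_m = 38.1829.
Social marginal cost = private MC − MEB = 28.37 + 0.68x.
Set SMC = demand: 28.37 + 0.68x = 196.35 - 3.23x → x* = 42.9616.
Between x* and x_m the wedge demand − SMC runs linearly from 0 to MEB(x_m), so the loss is a triangle.
DWL = ½ × 4.7787 × 18.6848 = 44.6445.

DWL = 44.64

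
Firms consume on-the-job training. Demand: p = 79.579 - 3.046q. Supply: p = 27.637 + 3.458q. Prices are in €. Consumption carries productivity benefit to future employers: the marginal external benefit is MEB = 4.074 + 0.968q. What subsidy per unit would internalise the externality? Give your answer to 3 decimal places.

Social marginal benefit = demand + MEB = 83.653 - 2.078q.
Set SMB = MC: 83.653 - 2.078q = 27.637 + 3.458q → q* = 10.1185.
The Pigouvian subsidy equals MEB at q*: 4.074 + 0.968×10.1185 = 13.8687.

subsidy = €13.869 per unit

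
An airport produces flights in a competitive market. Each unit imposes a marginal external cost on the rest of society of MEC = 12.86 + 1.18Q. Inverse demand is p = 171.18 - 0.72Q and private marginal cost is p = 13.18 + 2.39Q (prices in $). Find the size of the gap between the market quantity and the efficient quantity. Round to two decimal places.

Market equilibrium (private): 13.18 + 2.39Q = 171.18 - 0.72Q → Q_m = 50.8039.
Social marginal cost = private MC + MEC = 26.04 + 3.57Q.
Set SMC = demand: 26.04 + 3.57Q = 171.18 - 0.72Q → Q* = 33.8322.
Gap = |50.8039 − 33.8322| = 16.9717.

16.97 units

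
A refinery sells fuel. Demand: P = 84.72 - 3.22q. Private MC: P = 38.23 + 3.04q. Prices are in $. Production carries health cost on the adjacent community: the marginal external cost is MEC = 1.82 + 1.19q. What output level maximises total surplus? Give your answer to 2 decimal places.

q* = 6.00

Social marginal cost = private MC + MEC = 40.05 + 4.23q.
Set SMC = demand: 40.05 + 4.23q = 84.72 - 3.22q → q* = 5.9960.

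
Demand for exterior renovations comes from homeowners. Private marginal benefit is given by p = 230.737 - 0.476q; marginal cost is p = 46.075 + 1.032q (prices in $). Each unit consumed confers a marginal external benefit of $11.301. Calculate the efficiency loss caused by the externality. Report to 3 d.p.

Market equilibrium (private): 46.075 + 1.032q = 230.737 - 0.476q → q_m = 122.4549.
Social marginal benefit = demand + MEB = 242.038 - 0.476q.
Set SMB = MC: 242.038 - 0.476q = 46.075 + 1.032q → q* = 129.9489.
The welfare-loss triangle has base |q_m − q*| and height MEB(q_m) (the vertical gap between SMB and MC is zero at q* and MEB at q_m).
DWL = ½ × 7.4940 × 11.3010 = 42.3448.

DWL = $42.345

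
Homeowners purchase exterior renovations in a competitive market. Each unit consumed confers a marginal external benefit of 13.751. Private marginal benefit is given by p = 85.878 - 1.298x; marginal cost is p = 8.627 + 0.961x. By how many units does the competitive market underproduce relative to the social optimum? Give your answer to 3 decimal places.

6.087 units

Market equilibrium (private): 8.627 + 0.961x = 85.878 - 1.298x → x_m = 34.1970.
Social marginal benefit = demand + MEB = 99.629 - 1.298x.
Set SMB = MC: 99.629 - 1.298x = 8.627 + 0.961x → x* = 40.2842.
Gap = |34.1970 − 40.2842| = 6.0872.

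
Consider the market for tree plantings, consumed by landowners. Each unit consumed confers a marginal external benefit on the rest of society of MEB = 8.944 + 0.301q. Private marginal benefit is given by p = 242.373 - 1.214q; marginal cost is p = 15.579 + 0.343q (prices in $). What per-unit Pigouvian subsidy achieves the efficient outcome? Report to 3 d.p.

Social marginal benefit = demand + MEB = 251.317 - 0.913q.
Set SMB = MC: 251.317 - 0.913q = 15.579 + 0.343q → q* = 187.6895.
The Pigouvian subsidy equals MEB at q*: 8.944 + 0.301×187.6895 = 65.4385.

subsidy = $65.439 per unit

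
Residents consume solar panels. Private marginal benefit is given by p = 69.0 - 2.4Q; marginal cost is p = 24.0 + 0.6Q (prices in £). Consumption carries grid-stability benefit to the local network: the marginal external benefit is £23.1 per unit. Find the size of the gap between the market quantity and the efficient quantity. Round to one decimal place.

7.7 units

Market equilibrium (private): 24.0 + 0.6Q = 69.0 - 2.4Q → Q_m = 15.0000.
Social marginal benefit = demand + MEB = 92.1 - 2.4Q.
Set SMB = MC: 92.1 - 2.4Q = 24.0 + 0.6Q → Q* = 22.7000.
Gap = |15.0000 − 22.7000| = 7.7000.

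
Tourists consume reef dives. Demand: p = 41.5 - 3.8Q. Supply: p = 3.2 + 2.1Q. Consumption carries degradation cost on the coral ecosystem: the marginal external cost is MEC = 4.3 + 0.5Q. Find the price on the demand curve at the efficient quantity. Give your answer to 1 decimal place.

P = 21.3

Social marginal benefit = demand − MEC = 37.2 - 4.3Q.
Set SMB = MC: 37.2 - 4.3Q = 3.2 + 2.1Q → Q* = 5.3125.
Consumer price on the demand curve at Q*: 41.5 − 3.8×5.3125 = 21.3125.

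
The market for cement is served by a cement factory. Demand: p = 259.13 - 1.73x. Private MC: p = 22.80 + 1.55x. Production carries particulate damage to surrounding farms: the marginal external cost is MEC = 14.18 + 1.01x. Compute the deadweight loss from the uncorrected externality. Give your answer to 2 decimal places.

DWL = 881.20

Market equilibrium (private): 22.80 + 1.55x = 259.13 - 1.73x → x_m = 72.0518.
Social marginal cost = private MC + MEC = 36.98 + 2.56x.
Set SMC = demand: 36.98 + 2.56x = 259.13 - 1.73x → x* = 51.7832.
Between x* and x_m the wedge SMC − demand runs linearly from 0 to MEC(x_m), so the loss is a triangle.
DWL = ½ × 20.2686 × 86.9523 = 881.2007.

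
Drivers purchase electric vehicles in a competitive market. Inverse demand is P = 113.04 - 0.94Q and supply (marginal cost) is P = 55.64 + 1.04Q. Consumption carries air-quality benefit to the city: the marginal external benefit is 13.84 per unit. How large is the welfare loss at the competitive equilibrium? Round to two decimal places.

DWL = 48.37

Market equilibrium (private): 55.64 + 1.04Q = 113.04 - 0.94Q → Q_m = 28.9899.
Social marginal benefit = demand + MEB = 126.88 - 0.94Q.
Set SMB = MC: 126.88 - 0.94Q = 55.64 + 1.04Q → Q* = 35.9798.
Between Q* and Q_m the wedge SMB − MC runs linearly from 0 to MEB(Q_m), so the loss is a triangle.
DWL = ½ × 6.9899 × 13.8400 = 48.3701.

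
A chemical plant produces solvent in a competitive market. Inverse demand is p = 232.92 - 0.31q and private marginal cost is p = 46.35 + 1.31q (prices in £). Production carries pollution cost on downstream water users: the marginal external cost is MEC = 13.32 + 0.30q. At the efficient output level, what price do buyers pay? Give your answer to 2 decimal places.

Social marginal cost = private MC + MEC = 59.67 + 1.61q.
Set SMC = demand: 59.67 + 1.61q = 232.92 - 0.31q → q* = 90.2344.
Consumer price on the demand curve at q*: 232.92 − 0.31×90.2344 = 204.9473.

P = £204.95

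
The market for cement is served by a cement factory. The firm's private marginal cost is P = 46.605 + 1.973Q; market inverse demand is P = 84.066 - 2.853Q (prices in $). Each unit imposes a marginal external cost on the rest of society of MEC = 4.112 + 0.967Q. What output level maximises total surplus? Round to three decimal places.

Q* = 5.757

Social marginal cost = private MC + MEC = 50.717 + 2.940Q.
Set SMC = demand: 50.717 + 2.940Q = 84.066 - 2.853Q → Q* = 5.7568.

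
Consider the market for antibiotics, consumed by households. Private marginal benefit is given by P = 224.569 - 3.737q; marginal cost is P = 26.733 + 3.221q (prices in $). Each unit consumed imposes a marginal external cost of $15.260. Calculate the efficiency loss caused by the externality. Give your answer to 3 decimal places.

Market equilibrium (private): 26.733 + 3.221q = 224.569 - 3.737q → q_m = 28.4329.
Social marginal benefit = demand − MEC = 209.309 - 3.737q.
Set SMB = MC: 209.309 - 3.737q = 26.733 + 3.221q → q* = 26.2397.
The loss is the area between SMB and MC from q* to q_m; with linear curves that's a triangle of height MEC(q_m).
DWL = ½ × 2.1932 × 15.2600 = 16.7341.

DWL = $16.734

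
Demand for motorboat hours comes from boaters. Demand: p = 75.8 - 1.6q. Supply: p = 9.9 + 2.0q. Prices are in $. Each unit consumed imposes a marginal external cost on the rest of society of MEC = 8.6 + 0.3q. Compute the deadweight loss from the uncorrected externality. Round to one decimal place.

Market equilibrium (private): 9.9 + 2.0q = 75.8 - 1.6q → q_m = 18.3056.
Social marginal benefit = demand − MEC = 67.2 - 1.9q.
Set SMB = MC: 67.2 - 1.9q = 9.9 + 2.0q → q* = 14.6923.
Height of the DWL triangle at q_m is MC(q_m) − SMB(q_m) = MEC(q_m) = 14.0917.
DWL = ½ × 3.6133 × 14.0917 = 25.4588.

DWL = $25.5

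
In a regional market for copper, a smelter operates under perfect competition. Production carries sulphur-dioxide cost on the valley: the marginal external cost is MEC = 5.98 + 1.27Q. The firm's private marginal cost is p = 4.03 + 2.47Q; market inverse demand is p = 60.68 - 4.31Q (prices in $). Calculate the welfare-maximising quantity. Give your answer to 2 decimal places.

Q* = 6.29

Social marginal cost = private MC + MEC = 10.01 + 3.74Q.
Set SMC = demand: 10.01 + 3.74Q = 60.68 - 4.31Q → Q* = 6.2944.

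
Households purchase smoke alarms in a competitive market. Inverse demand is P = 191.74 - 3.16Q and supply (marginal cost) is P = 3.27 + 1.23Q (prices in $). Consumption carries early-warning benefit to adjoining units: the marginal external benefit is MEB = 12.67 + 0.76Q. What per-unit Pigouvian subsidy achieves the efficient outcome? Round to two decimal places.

Social marginal benefit = demand + MEB = 204.41 - 2.40Q.
Set SMB = MC: 204.41 - 2.40Q = 3.27 + 1.23Q → Q* = 55.4105.
The Pigouvian subsidy equals MEB at Q*: 12.67 + 0.76×55.4105 = 54.7820.

subsidy = $54.78 per unit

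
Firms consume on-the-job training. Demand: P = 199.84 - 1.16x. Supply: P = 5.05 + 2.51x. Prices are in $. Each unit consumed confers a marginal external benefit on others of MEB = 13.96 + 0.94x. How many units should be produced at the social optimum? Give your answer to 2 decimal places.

x* = 76.47

Social marginal benefit = demand + MEB = 213.80 - 0.22x.
Set SMB = MC: 213.80 - 0.22x = 5.05 + 2.51x → x* = 76.4652.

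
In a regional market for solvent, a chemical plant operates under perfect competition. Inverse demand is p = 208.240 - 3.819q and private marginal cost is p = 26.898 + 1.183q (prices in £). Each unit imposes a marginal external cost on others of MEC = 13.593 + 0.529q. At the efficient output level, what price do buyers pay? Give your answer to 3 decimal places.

Social marginal cost = private MC + MEC = 40.491 + 1.712q.
Set SMC = demand: 40.491 + 1.712q = 208.240 - 3.819q → q* = 30.3289.
Consumer price on the demand curve at q*: 208.240 − 3.819×30.3289 = 92.4139.

P = £92.414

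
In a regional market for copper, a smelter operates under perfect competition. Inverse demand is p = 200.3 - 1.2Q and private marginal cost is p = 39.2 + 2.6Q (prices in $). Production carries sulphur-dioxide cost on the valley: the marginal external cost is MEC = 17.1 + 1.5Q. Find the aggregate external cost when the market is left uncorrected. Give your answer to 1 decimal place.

Market equilibrium (private): 39.2 + 2.6Q = 200.3 - 1.2Q → Q_m = 42.3947.
Total external cost = ∫₀^{Q_m} (17.1 + 1.5Q) dQ = 17.1×42.3947 + ½×1.5×42.3947² = 2072.9323.

$2072.9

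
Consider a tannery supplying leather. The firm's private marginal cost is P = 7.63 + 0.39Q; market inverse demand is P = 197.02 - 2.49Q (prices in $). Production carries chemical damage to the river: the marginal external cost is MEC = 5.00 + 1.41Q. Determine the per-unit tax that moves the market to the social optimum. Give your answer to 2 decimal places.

tax = $65.60 per unit

Social marginal cost = private MC + MEC = 12.63 + 1.80Q.
Set SMC = demand: 12.63 + 1.80Q = 197.02 - 2.49Q → Q* = 42.9814.
The Pigouvian tax equals MEC at Q*: 5.00 + 1.41×42.9814 = 65.6038.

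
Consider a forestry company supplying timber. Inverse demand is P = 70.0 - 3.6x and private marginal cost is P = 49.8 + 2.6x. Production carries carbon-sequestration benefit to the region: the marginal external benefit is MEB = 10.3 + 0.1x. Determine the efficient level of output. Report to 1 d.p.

x* = 5.0

Social marginal cost = private MC − MEB = 39.5 + 2.5x.
Set SMC = demand: 39.5 + 2.5x = 70.0 - 3.6x → x* = 5.0000.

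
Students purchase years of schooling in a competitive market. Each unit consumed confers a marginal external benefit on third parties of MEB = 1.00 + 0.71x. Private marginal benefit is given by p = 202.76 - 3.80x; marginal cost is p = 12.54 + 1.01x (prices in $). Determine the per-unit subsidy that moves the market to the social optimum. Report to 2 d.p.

Social marginal benefit = demand + MEB = 203.76 - 3.09x.
Set SMB = MC: 203.76 - 3.09x = 12.54 + 1.01x → x* = 46.6390.
The Pigouvian subsidy equals MEB at x*: 1.00 + 0.71×46.6390 = 34.1137.

subsidy = $34.11 per unit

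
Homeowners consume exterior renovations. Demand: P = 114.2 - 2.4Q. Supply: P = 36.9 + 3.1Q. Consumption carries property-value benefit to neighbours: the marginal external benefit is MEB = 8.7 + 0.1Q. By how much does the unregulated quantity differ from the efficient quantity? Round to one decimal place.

Market equilibrium (private): 36.9 + 3.1Q = 114.2 - 2.4Q → Q_m = 14.0545.
Social marginal benefit = demand + MEB = 122.9 - 2.3Q.
Set SMB = MC: 122.9 - 2.3Q = 36.9 + 3.1Q → Q* = 15.9259.
Gap = |14.0545 − 15.9259| = 1.8714.

1.9 units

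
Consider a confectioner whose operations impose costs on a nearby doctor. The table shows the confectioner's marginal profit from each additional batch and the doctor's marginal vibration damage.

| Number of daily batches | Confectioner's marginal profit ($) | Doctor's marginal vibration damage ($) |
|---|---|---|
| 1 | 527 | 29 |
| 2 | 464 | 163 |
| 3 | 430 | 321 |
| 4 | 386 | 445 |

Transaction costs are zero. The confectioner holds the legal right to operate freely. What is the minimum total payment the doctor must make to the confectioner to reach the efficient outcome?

Left alone the confectioner would choose level 4 (marginal profit stays positive).
Efficient level: k* = 3 (marginal profit ≥ marginal vibration damage through 3).
The doctor must at least cover the confectioner's forgone profit from cutting 4→3: 386 = 386.

$386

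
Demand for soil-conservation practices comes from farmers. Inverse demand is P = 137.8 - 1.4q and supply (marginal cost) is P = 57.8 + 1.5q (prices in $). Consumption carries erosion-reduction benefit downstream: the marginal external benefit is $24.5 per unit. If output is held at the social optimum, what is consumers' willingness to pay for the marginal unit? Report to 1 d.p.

Social marginal benefit = demand + MEB = 162.3 - 1.4q.
Set SMB = MC: 162.3 - 1.4q = 57.8 + 1.5q → q* = 36.0345.
Consumer price on the demand curve at q*: 137.8 − 1.4×36.0345 = 87.3517.

P = $87.4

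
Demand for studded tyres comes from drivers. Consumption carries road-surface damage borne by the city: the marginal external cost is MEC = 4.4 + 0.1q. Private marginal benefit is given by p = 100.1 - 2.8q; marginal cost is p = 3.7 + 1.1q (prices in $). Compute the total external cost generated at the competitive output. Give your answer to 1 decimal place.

Market equilibrium (private): 3.7 + 1.1q = 100.1 - 2.8q → q_m = 24.7179.
Total external cost = ∫₀^{q_m} (4.4 + 0.1q) dq = 4.4×24.7179 + ½×0.1×24.7179² = 139.3075.

$139.3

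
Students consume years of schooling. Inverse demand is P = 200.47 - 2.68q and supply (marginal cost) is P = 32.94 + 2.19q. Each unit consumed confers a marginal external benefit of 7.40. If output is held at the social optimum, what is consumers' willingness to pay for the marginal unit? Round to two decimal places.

P = 104.20

Social marginal benefit = demand + MEB = 207.87 - 2.68q.
Set SMB = MC: 207.87 - 2.68q = 32.94 + 2.19q → q* = 35.9199.
Consumer price on the demand curve at q*: 200.47 − 2.68×35.9199 = 104.2047.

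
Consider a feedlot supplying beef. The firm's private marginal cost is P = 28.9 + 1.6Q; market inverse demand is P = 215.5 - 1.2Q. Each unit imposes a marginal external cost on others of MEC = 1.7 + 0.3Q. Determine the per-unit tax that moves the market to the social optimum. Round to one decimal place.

Social marginal cost = private MC + MEC = 30.6 + 1.9Q.
Set SMC = demand: 30.6 + 1.9Q = 215.5 - 1.2Q → Q* = 59.6452.
The Pigouvian tax equals MEC at Q*: 1.7 + 0.3×59.6452 = 19.5936.

tax = 19.6 per unit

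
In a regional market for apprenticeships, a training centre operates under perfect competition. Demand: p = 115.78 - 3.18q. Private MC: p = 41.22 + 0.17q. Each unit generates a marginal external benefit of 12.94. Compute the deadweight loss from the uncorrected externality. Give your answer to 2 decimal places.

DWL = 24.99

Market equilibrium (private): 41.22 + 0.17q = 115.78 - 3.18q → q_m = 22.2567.
Social marginal cost = private MC − MEB = 28.28 + 0.17q.
Set SMC = demand: 28.28 + 0.17q = 115.78 - 3.18q → q* = 26.1194.
Height of the DWL triangle at q_m is demand(q_m) − SMC(q_m) = MEB(q_m) = 12.9400.
DWL = ½ × 3.8627 × 12.9400 = 24.9917.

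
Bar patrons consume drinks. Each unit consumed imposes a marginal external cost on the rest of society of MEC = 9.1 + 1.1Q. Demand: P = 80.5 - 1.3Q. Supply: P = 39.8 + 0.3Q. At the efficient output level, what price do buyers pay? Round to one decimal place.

Social marginal benefit = demand − MEC = 71.4 - 2.4Q.
Set SMB = MC: 71.4 - 2.4Q = 39.8 + 0.3Q → Q* = 11.7037.
Consumer price on the demand curve at Q*: 80.5 − 1.3×11.7037 = 65.2852.

P = 65.3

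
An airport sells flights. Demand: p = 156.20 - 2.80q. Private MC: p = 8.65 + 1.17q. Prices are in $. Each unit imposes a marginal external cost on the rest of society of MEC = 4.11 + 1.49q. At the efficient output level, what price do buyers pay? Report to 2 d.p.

P = $82.64

Social marginal cost = private MC + MEC = 12.76 + 2.66q.
Set SMC = demand: 12.76 + 2.66q = 156.20 - 2.80q → q* = 26.2711.
Consumer price on the demand curve at q*: 156.20 − 2.80×26.2711 = 82.6409.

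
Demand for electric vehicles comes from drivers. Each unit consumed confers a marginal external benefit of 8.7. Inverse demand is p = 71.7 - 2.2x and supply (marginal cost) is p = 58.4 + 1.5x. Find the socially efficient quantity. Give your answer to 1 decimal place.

x* = 5.9

Social marginal benefit = demand + MEB = 80.4 - 2.2x.
Set SMB = MC: 80.4 - 2.2x = 58.4 + 1.5x → x* = 5.9459.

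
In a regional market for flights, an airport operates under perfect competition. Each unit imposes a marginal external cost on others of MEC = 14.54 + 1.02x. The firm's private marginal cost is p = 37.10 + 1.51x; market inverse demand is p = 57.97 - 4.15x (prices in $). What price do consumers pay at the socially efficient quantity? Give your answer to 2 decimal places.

P = $54.04

Social marginal cost = private MC + MEC = 51.64 + 2.53x.
Set SMC = demand: 51.64 + 2.53x = 57.97 - 4.15x → x* = 0.9476.
Consumer price on the demand curve at x*: 57.97 − 4.15×0.9476 = 54.0375.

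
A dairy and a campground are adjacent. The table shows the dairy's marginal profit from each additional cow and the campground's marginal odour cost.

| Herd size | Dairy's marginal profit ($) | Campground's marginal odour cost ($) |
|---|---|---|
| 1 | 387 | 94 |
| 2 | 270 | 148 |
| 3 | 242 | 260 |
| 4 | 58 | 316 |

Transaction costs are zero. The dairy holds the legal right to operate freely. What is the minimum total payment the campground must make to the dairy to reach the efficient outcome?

$300

Left alone the dairy would choose level 4 (marginal profit stays positive).
Efficient level: k* = 2 (marginal profit ≥ marginal odour cost through 2).
The campground must at least cover the dairy's forgone profit from cutting 4→2: 242 + 58 = 300.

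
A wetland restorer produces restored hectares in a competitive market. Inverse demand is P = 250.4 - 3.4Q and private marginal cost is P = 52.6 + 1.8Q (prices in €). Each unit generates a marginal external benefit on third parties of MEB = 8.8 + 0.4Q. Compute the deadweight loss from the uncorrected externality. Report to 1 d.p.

Market equilibrium (private): 52.6 + 1.8Q = 250.4 - 3.4Q → Q_m = 38.0385.
Social marginal cost = private MC − MEB = 43.8 + 1.4Q.
Set SMC = demand: 43.8 + 1.4Q = 250.4 - 3.4Q → Q* = 43.0417.
The loss is the area between SMC and demand from Q* to Q_m; with linear curves that's a triangle of height MEB(Q_m).
DWL = ½ × 5.0032 × 24.0154 = 60.0769.

DWL = €60.1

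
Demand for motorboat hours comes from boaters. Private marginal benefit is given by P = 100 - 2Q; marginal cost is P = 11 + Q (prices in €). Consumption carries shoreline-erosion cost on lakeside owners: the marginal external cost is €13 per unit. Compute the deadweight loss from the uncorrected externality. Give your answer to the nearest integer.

DWL = €28

Market equilibrium (private): 11 + Q = 100 - 2Q → Q_m = 29.6667.
Social marginal benefit = demand − MEC = 87 - 2Q.
Set SMB = MC: 87 - 2Q = 11 + Q → Q* = 25.3333.
Between Q* and Q_m the wedge MC − SMB runs linearly from 0 to MEC(Q_m), so the loss is a triangle.
DWL = ½ × 4.3334 × 13.0000 = 28.1671.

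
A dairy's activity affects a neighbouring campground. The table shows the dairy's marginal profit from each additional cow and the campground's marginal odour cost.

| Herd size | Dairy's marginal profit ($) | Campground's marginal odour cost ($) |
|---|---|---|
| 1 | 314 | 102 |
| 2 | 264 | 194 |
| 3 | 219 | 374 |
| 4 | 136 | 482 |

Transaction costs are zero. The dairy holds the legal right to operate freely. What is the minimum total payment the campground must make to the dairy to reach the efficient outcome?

Left alone the dairy would choose level 4 (marginal profit stays positive).
Efficient level: k* = 2 (marginal profit ≥ marginal odour cost through 2).
The campground must at least cover the dairy's forgone profit from cutting 4→2: 219 + 136 = 355.

$355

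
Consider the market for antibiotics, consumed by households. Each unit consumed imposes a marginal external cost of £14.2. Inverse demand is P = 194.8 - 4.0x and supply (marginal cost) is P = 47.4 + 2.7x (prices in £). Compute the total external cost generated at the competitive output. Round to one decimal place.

£312.4

Market equilibrium (private): 47.4 + 2.7x = 194.8 - 4.0x → x_m = 22.0000.
Total external cost = MEC × x_m = 14.2 × 22.0000 = 312.4000.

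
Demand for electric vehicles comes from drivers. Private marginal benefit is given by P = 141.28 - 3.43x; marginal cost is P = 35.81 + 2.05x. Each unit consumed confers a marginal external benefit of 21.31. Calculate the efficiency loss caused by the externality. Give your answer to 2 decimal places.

DWL = 41.43

Market equilibrium (private): 35.81 + 2.05x = 141.28 - 3.43x → x_m = 19.2464.
Social marginal benefit = demand + MEB = 162.59 - 3.43x.
Set SMB = MC: 162.59 - 3.43x = 35.81 + 2.05x → x* = 23.1350.
The loss is the area between SMB and MC from x* to x_m; with linear curves that's a triangle of height MEB(x_m).
DWL = ½ × 3.8886 × 21.3100 = 41.4330.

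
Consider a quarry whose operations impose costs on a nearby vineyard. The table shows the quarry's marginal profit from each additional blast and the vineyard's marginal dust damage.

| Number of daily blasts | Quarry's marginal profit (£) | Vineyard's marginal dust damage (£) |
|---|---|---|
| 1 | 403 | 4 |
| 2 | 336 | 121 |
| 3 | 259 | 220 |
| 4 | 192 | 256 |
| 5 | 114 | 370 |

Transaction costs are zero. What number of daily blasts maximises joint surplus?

Bargaining reaches the level where marginal profit last exceeds marginal dust damage.
That holds through level 3 (259 ≥ 220) but not at 4 (192 < 256).

3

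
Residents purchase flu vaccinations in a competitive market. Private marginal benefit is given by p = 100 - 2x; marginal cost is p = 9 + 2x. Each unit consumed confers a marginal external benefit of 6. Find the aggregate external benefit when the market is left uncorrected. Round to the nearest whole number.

Market equilibrium (private): 9 + 2x = 100 - 2x → x_m = 22.7500.
Total external benefit = MEB × x_m = 6 × 22.7500 = 136.5000.

137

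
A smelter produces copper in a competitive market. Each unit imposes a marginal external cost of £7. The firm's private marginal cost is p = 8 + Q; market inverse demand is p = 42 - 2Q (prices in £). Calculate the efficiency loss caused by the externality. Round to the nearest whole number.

Market equilibrium (private): 8 + Q = 42 - 2Q → Q_m = 11.3333.
Social marginal cost = private MC + MEC = 15 + Q.
Set SMC = demand: 15 + Q = 42 - 2Q → Q* = 9.0000.
Between Q* and Q_m the wedge SMC − demand runs linearly from 0 to MEC(Q_m), so the loss is a triangle.
DWL = ½ × 2.3333 × 7.0000 = 8.1666.

DWL = £8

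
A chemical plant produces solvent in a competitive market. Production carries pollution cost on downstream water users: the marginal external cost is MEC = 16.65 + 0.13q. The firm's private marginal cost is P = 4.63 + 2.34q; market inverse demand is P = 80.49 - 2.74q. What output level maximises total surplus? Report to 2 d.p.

Social marginal cost = private MC + MEC = 21.28 + 2.47q.
Set SMC = demand: 21.28 + 2.47q = 80.49 - 2.74q → q* = 11.3647.

q* = 11.36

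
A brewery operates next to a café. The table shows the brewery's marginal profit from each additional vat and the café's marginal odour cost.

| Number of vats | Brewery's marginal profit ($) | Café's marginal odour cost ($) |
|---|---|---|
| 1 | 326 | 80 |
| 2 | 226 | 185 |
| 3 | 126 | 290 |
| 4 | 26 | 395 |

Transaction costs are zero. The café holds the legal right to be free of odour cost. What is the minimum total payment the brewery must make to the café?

$265

Efficient level: marginal profit ≥ marginal odour cost through level 2, so k* = 2.
With the café holding the right, the brewery must at least compensate total damage at k*: 80 + 185 = 265.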